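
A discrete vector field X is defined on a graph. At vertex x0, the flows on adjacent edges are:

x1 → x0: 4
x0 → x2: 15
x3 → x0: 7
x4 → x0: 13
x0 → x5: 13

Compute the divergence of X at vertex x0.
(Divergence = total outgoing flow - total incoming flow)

Divergence = sum of outgoing flows = (-4) + 15 + (-7) + (-13) + 13 = 4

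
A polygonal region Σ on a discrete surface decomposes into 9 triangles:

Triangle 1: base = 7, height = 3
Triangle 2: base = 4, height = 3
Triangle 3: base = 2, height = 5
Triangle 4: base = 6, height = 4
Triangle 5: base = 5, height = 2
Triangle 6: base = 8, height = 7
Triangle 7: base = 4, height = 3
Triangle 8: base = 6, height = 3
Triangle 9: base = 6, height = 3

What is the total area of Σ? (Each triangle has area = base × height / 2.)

(1/2)×7×3 + (1/2)×4×3 + (1/2)×2×5 + (1/2)×6×4 + (1/2)×5×2 + (1/2)×8×7 + (1/2)×4×3 + (1/2)×6×3 + (1/2)×6×3 = 90.5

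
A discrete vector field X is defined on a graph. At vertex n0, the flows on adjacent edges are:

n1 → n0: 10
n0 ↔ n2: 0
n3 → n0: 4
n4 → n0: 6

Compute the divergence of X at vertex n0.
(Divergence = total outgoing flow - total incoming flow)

Divergence = sum of outgoing flows = (-10) + 0 + (-4) + (-6) = -20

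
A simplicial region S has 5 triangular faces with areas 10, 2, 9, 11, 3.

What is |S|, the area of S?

10 + 2 + 9 + 11 + 3 = 35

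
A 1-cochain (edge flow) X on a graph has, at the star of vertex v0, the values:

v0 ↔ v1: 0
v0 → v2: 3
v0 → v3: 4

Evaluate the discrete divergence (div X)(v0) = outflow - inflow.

Divergence = sum of outgoing flows = 0 + 3 + 4 = 7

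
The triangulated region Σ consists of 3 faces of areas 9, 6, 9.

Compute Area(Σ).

9 + 6 + 9 = 24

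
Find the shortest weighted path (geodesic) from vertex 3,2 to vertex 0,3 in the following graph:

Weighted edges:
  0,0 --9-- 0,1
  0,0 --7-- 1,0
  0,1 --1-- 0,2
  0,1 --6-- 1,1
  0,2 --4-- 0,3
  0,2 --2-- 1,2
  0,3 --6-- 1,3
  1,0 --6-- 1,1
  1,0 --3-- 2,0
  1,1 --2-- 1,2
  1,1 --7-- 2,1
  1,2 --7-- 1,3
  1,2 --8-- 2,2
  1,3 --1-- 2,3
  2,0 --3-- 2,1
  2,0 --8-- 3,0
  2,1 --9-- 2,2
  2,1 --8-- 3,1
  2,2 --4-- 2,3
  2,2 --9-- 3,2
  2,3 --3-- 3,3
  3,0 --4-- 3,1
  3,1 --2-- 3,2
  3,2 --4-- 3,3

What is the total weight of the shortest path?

Shortest path: 3,2 → 3,3 → 2,3 → 1,3 → 0,3, total weight = 14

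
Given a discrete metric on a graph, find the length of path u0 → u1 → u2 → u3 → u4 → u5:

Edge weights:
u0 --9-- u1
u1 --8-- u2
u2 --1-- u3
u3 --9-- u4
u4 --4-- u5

Arc length = 9 + 8 + 1 + 9 + 4 = 31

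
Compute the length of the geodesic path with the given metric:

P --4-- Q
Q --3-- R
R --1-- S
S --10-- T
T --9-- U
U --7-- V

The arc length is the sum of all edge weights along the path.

Arc length = 4 + 3 + 1 + 10 + 9 + 7 = 34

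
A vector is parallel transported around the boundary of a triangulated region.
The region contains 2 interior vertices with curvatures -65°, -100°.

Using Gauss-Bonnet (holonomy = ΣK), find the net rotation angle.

Holonomy = total enclosed curvature = (-65°) + (-100°) = -165°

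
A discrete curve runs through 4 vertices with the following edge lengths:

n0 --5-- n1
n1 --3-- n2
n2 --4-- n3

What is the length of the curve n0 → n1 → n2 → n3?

Arc length = 5 + 3 + 4 = 12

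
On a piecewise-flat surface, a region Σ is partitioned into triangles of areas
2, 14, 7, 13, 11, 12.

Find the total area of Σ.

2 + 14 + 7 + 13 + 11 + 12 = 59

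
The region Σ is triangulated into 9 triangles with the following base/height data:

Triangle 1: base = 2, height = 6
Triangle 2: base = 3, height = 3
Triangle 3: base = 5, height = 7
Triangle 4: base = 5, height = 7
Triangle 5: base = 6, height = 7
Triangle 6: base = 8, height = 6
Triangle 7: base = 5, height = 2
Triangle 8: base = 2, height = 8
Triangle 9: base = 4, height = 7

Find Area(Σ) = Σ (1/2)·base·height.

(1/2)×2×6 + (1/2)×3×3 + (1/2)×5×7 + (1/2)×5×7 + (1/2)×6×7 + (1/2)×8×6 + (1/2)×5×2 + (1/2)×2×8 + (1/2)×4×7 = 117.5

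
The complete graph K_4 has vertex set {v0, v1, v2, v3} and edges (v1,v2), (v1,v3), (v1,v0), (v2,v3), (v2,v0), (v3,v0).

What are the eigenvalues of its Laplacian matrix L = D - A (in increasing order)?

For the complete graph K_n, L = nI − J (J = all-ones matrix). J has eigenvalues n (once, eigenvector 𝟙) and 0 (multiplicity n−1), so L has eigenvalues 0 (once) and n (multiplicity n−1). Here n = 4: eigenvalue 0 once and 4 with multiplicity 3.
Laplacian eigenvalues (increasing order): [0.0, 4.0, 4.0, 4.0]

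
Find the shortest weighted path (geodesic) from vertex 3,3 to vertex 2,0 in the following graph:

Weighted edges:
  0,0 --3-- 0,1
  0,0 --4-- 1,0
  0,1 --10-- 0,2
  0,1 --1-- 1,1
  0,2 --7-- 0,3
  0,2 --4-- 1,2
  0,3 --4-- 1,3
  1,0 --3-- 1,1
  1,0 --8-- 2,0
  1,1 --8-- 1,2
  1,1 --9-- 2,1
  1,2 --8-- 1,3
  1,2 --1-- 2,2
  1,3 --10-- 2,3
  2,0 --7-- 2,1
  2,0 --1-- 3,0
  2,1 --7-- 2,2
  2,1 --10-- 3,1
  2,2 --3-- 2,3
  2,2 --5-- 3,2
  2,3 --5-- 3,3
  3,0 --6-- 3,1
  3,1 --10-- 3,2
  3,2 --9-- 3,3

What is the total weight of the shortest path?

Shortest path: 3,3 → 2,3 → 2,2 → 2,1 → 2,0, total weight = 22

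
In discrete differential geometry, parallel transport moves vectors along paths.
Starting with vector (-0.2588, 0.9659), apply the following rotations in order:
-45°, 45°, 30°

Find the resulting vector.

Total rotation: (-45°) + 45° + 30° = 30°. Final vector: (-0.7071, 0.7071)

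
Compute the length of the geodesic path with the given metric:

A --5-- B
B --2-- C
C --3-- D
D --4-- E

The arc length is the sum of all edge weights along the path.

Arc length = 5 + 2 + 3 + 4 = 14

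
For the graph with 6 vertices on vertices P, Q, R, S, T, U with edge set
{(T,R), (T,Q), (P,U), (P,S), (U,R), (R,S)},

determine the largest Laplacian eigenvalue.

Degrees: deg(P) = 2, deg(Q) = 1, deg(R) = 3, deg(S) = 2, deg(T) = 2, deg(U) = 2.
L = D − A with rows/columns ordered (P, Q, R, S, T, U):
  [ 2,  0,  0, -1,  0, -1]
  [ 0,  1,  0,  0, -1,  0]
  [ 0,  0,  3, -1, -1, -1]
  [-1,  0, -1,  2,  0,  0]
  [ 0, -1, -1,  0,  2,  0]
  [-1,  0, -1,  0,  0,  2]
Characteristic polynomial: det(λI − L) = λ(λ² − 5λ + 2)(λ − 2)²(λ − 3).
Roots: λ = 0; (λ² − 5λ + 2) = 0 ⇒ λ = (5 ± √17)/2 ≈ 0.4384, 4.5616; (λ − 2) = 0 ⇒ λ = 2 (multiplicity 2); (λ − 3) = 0 ⇒ λ = 3.
(Check: the roots sum (with multiplicity) to 12, matching trace L = Σdeg = 2·6 = 12.)
Laplacian eigenvalues: [0.0, 0.4384, 2.0, 2.0, 3.0, 4.5616]. Largest eigenvalue (spectral radius) = 4.5616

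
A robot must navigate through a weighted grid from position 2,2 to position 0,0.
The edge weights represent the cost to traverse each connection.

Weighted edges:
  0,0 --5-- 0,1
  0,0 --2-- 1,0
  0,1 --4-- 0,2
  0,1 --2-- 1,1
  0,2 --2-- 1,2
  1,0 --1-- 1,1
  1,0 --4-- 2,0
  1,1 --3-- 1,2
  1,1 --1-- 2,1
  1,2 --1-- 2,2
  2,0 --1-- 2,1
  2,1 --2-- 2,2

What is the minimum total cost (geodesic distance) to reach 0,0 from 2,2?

Shortest path: 2,2 → 2,1 → 1,1 → 1,0 → 0,0, total weight = 6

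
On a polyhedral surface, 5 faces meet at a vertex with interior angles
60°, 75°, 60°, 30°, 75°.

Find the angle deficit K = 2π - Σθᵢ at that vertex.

Sum of angles = 300°. K = 360° - 300° = 60° = π/3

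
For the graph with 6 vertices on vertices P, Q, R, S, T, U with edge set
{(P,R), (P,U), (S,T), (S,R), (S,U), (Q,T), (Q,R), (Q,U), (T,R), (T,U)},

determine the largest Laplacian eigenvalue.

Degrees: deg(P) = 2, deg(Q) = 3, deg(R) = 4, deg(S) = 3, deg(T) = 4, deg(U) = 4.
L = D − A with rows/columns ordered (P, Q, R, S, T, U):
  [ 2,  0, -1,  0,  0, -1]
  [ 0,  3, -1,  0, -1, -1]
  [-1, -1,  4, -1, -1,  0]
  [ 0,  0, -1,  3, -1, -1]
  [ 0, -1, -1, -1,  4, -1]
  [-1, -1,  0, -1, -1,  4]
Characteristic polynomial: det(λI − L) = λ(λ − 2)(λ − 3)(λ − 4)(λ − 5)(λ − 6).
Roots: λ = 0; (λ − 2) = 0 ⇒ λ = 2; (λ − 3) = 0 ⇒ λ = 3; (λ − 4) = 0 ⇒ λ = 4; (λ − 5) = 0 ⇒ λ = 5; (λ − 6) = 0 ⇒ λ = 6.
(Check: the roots sum (with multiplicity) to 20, matching trace L = Σdeg = 2·10 = 20.)
Laplacian eigenvalues: [0.0, 2.0, 3.0, 4.0, 5.0, 6.0]. Largest eigenvalue (spectral radius) = 6.0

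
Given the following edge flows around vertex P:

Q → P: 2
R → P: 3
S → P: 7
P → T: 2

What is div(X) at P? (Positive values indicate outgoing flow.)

Divergence = sum of outgoing flows = (-2) + (-3) + (-7) + 2 = -10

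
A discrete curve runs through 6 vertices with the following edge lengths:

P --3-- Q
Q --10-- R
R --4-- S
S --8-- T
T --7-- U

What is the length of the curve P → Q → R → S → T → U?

Arc length = 3 + 10 + 4 + 8 + 7 = 32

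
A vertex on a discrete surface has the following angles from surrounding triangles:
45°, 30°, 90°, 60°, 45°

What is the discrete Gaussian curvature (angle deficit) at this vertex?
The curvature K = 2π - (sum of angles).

Sum of angles = 270°. K = 360° - 270° = 90°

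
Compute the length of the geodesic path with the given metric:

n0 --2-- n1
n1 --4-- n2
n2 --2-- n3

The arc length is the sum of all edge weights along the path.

Arc length = 2 + 4 + 2 = 8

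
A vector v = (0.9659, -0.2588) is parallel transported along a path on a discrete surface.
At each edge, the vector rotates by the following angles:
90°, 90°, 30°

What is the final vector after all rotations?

Total rotation: 90° + 90° + 30° = 210° ≡ -150° (mod 360°). Final vector: (-0.9659, -0.2588)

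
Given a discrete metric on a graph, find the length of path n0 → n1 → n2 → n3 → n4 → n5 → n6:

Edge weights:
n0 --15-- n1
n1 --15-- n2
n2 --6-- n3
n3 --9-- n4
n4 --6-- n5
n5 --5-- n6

Arc length = 15 + 15 + 6 + 9 + 6 + 5 = 56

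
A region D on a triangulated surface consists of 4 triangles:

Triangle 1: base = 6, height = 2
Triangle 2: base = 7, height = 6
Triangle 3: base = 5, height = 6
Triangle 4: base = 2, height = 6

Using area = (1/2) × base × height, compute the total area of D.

(1/2)×6×2 + (1/2)×7×6 + (1/2)×5×6 + (1/2)×2×6 = 48.0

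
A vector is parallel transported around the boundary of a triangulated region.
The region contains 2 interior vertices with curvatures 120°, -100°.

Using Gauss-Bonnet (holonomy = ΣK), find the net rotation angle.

Holonomy = total enclosed curvature = 120° + (-100°) = 20°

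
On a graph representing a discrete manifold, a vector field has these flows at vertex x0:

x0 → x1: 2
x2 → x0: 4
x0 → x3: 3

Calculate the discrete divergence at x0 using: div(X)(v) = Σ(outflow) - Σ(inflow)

Divergence = sum of outgoing flows = 2 + (-4) + 3 = 1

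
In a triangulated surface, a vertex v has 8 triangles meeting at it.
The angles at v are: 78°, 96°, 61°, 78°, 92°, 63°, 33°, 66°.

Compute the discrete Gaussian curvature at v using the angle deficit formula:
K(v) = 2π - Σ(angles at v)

Sum of angles = 567°. K = 360° - 567° = -207° = -23π/20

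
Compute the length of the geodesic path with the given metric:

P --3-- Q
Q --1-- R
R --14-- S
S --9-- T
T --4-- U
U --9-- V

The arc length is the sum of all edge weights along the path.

Arc length = 3 + 1 + 14 + 9 + 4 + 9 = 40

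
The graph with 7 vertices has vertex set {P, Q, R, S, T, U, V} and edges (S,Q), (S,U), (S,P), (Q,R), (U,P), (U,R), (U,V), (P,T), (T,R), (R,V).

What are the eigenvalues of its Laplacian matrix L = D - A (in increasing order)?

Degrees: deg(P) = 3, deg(Q) = 2, deg(R) = 4, deg(S) = 3, deg(T) = 2, deg(U) = 4, deg(V) = 2.
L = D − A with rows/columns ordered (P, Q, R, S, T, U, V):
  [ 3,  0,  0, -1, -1, -1,  0]
  [ 0,  2, -1, -1,  0,  0,  0]
  [ 0, -1,  4,  0, -1, -1, -1]
  [-1, -1,  0,  3,  0, -1,  0]
  [-1,  0, -1,  0,  2,  0,  0]
  [-1,  0, -1, -1,  0,  4, -1]
  [ 0,  0, -1,  0,  0, -1,  2]
Characteristic polynomial: det(λI − L) = λ(λ² − 6λ + 7)²(λ² − 8λ + 13).
Roots: λ = 0; (λ² − 6λ + 7) = 0 ⇒ λ = 3 ± √2 ≈ 1.5858, 4.4142 (multiplicity 2); (λ² − 8λ + 13) = 0 ⇒ λ = 4 ± √3 ≈ 2.2679, 5.7321.
(Check: the roots sum (with multiplicity) to 20, matching trace L = Σdeg = 2·10 = 20.)
Laplacian eigenvalues (increasing order): [0.0, 1.5858, 1.5858, 2.2679, 4.4142, 4.4142, 5.7321]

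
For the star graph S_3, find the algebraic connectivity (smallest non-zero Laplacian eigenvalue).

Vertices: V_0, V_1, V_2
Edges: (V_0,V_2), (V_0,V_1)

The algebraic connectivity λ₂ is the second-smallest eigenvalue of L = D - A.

The star S_3 is the complete bipartite graph K_{1,2} (one hub of degree 2, 2 leaves of degree 1). The Laplacian spectrum of K_{p,q} is 0, p (multiplicity q−1), q (multiplicity p−1), p+q. With p = 1, q = 2: 0 once, 1 with multiplicity 1, and 3 once. (Check: trace L = sum of degrees = 4 = 1·1 + 3.)
Laplacian eigenvalues: [0.0, 1.0, 3.0]. Algebraic connectivity (smallest non-zero eigenvalue) = 1.0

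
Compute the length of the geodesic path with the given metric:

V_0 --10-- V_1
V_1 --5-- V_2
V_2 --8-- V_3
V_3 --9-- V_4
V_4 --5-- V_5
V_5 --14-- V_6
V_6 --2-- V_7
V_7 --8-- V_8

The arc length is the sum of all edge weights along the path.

Arc length = 10 + 5 + 8 + 9 + 5 + 14 + 2 + 8 = 61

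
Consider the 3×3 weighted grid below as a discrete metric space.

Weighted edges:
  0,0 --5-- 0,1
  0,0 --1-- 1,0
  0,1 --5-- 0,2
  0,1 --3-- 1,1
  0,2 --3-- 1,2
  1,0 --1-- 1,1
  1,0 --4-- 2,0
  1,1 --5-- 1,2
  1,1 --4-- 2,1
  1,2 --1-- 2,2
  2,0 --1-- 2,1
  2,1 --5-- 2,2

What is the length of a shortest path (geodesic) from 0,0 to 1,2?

Shortest path: 0,0 → 1,0 → 1,1 → 1,2, total weight = 7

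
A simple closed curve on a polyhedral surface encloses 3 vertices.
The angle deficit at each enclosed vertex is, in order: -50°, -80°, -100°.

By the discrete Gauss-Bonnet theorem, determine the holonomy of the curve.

Holonomy = total enclosed curvature = (-50°) + (-80°) + (-100°) = -230°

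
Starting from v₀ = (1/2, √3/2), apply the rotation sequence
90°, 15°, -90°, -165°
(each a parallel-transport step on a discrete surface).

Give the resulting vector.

Total rotation: 90° + 15° + (-90°) + (-165°) = -150°. Final vector: (0, -1)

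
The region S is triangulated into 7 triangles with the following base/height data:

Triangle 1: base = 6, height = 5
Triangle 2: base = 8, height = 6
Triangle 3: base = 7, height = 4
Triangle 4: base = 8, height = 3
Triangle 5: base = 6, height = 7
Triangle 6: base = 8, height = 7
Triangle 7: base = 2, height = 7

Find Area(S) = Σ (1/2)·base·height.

(1/2)×6×5 + (1/2)×8×6 + (1/2)×7×4 + (1/2)×8×3 + (1/2)×6×7 + (1/2)×8×7 + (1/2)×2×7 = 121.0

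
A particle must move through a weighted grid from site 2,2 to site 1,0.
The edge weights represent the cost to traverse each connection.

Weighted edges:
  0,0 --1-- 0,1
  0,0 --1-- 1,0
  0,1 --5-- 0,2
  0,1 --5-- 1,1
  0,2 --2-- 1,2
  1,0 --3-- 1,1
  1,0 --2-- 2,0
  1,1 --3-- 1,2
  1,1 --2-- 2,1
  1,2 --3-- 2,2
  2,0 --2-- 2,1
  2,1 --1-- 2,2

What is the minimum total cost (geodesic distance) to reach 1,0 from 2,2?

Shortest path: 2,2 → 2,1 → 2,0 → 1,0, total weight = 5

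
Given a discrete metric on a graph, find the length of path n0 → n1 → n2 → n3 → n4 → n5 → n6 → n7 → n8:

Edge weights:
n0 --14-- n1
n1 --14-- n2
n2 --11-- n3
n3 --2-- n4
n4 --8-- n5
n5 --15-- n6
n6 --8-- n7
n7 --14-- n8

Arc length = 14 + 14 + 11 + 2 + 8 + 15 + 8 + 14 = 86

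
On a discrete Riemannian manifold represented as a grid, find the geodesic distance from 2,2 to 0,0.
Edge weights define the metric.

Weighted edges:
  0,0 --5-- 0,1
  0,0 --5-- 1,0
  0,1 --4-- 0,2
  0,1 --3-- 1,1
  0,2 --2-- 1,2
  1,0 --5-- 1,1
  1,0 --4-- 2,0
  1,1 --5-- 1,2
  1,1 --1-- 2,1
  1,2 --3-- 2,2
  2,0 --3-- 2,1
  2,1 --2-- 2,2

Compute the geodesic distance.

Shortest path: 2,2 → 2,1 → 1,1 → 0,1 → 0,0, total weight = 11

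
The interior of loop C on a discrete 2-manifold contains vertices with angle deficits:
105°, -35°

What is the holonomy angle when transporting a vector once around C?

Holonomy = total enclosed curvature = 105° + (-35°) = 70°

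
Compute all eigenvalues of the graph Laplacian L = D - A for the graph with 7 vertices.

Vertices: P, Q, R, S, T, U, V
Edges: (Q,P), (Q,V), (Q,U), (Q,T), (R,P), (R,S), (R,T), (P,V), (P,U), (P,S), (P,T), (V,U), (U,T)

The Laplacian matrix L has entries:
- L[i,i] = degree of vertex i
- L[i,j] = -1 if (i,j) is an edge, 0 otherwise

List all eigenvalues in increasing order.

Degrees: deg(P) = 6, deg(Q) = 4, deg(R) = 3, deg(S) = 2, deg(T) = 4, deg(U) = 4, deg(V) = 3.
L = D − A with rows/columns ordered (P, Q, R, S, T, U, V):
  [ 6, -1, -1, -1, -1, -1, -1]
  [-1,  4,  0,  0, -1, -1, -1]
  [-1,  0,  3, -1, -1,  0,  0]
  [-1,  0, -1,  2,  0,  0,  0]
  [-1, -1, -1,  0,  4, -1,  0]
  [-1, -1,  0,  0, -1,  4, -1]
  [-1, -1,  0,  0,  0, -1,  3]
Characteristic polynomial: det(λI − L) = λ(λ² − 7λ + 8)(λ − 3)(λ − 4)(λ − 5)(λ − 7).
Roots: λ = 0; (λ² − 7λ + 8) = 0 ⇒ λ = (7 ± √17)/2 ≈ 1.4384, 5.5616; (λ − 3) = 0 ⇒ λ = 3; (λ − 4) = 0 ⇒ λ = 4; (λ − 5) = 0 ⇒ λ = 5; (λ − 7) = 0 ⇒ λ = 7.
(Check: the roots sum (with multiplicity) to 26, matching trace L = Σdeg = 2·13 = 26.)
Laplacian eigenvalues (increasing order): [0.0, 1.4384, 3.0, 4.0, 5.0, 5.5616, 7.0]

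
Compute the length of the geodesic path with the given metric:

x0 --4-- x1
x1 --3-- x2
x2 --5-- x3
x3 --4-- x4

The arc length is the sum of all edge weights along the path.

Arc length = 4 + 3 + 5 + 4 = 16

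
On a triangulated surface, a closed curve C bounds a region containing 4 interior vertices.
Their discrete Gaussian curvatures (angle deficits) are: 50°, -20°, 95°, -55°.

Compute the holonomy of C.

Holonomy = total enclosed curvature = 50° + (-20°) + 95° + (-55°) = 70°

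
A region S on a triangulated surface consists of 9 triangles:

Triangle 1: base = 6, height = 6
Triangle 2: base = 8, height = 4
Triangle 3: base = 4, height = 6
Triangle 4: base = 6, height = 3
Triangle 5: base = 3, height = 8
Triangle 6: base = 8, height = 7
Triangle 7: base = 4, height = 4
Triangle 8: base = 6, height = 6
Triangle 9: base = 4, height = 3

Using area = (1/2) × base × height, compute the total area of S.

(1/2)×6×6 + (1/2)×8×4 + (1/2)×4×6 + (1/2)×6×3 + (1/2)×3×8 + (1/2)×8×7 + (1/2)×4×4 + (1/2)×6×6 + (1/2)×4×3 = 127.0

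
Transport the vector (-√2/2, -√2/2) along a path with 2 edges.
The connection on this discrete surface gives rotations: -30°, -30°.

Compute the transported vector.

Total rotation: (-30°) + (-30°) = -60°. Final vector: (-0.9659, 0.2588)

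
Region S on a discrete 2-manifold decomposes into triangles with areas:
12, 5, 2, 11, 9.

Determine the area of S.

12 + 5 + 2 + 11 + 9 = 39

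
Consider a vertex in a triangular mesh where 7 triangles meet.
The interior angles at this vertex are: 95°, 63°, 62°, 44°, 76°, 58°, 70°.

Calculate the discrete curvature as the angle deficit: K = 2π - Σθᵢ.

Sum of angles = 468°. K = 360° - 468° = -108° = -3π/5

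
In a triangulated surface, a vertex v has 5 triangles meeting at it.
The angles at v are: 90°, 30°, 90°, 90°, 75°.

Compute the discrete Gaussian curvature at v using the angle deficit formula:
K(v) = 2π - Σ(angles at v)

Sum of angles = 375°. K = 360° - 375° = -15° = -π/12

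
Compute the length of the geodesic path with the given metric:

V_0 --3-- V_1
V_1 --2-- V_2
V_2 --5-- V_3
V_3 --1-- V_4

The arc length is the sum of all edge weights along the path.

Arc length = 3 + 2 + 5 + 1 = 11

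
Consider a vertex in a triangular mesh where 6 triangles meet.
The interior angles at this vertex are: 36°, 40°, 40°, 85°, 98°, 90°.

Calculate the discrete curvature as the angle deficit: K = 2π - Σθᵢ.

Sum of angles = 389°. K = 360° - 389° = -29° = -29π/180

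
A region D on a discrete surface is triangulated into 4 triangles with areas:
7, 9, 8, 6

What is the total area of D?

7 + 9 + 8 + 6 = 30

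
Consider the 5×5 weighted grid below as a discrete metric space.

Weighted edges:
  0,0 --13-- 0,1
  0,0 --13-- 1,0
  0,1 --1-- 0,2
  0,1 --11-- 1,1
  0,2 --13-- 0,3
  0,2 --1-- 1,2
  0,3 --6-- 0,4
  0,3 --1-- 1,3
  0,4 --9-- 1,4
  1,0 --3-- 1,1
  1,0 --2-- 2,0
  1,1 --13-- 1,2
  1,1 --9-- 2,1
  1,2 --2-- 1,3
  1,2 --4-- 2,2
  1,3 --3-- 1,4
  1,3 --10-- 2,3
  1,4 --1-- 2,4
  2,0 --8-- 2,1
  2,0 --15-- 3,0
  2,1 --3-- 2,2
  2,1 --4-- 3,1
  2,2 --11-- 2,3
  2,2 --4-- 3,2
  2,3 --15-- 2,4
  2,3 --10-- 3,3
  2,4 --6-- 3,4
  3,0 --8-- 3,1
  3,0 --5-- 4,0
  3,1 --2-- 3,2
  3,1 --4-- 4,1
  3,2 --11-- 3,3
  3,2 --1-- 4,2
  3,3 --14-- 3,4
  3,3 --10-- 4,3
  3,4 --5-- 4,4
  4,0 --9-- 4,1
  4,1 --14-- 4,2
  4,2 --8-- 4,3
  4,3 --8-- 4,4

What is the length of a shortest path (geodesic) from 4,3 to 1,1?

Shortest path: 4,3 → 4,2 → 3,2 → 3,1 → 2,1 → 1,1, total weight = 24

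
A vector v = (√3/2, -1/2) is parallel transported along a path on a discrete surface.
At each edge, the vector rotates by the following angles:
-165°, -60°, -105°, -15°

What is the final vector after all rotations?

Total rotation: (-165°) + (-60°) + (-105°) + (-15°) = -345° ≡ 15° (mod 360°). Final vector: (0.9659, -0.2588)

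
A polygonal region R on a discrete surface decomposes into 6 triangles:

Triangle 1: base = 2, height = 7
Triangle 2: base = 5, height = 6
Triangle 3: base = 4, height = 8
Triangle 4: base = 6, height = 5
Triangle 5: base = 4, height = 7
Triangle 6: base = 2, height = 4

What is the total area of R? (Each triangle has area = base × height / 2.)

(1/2)×2×7 + (1/2)×5×6 + (1/2)×4×8 + (1/2)×6×5 + (1/2)×4×7 + (1/2)×2×4 = 71.0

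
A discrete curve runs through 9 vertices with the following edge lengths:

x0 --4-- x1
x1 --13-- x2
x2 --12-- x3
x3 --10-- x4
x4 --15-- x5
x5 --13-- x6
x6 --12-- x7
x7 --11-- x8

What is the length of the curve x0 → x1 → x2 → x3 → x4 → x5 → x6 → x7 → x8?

Arc length = 4 + 13 + 12 + 10 + 15 + 13 + 12 + 11 = 90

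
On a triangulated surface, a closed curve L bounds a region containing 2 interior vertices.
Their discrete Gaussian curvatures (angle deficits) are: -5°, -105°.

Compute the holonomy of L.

Holonomy = total enclosed curvature = (-5°) + (-105°) = -110°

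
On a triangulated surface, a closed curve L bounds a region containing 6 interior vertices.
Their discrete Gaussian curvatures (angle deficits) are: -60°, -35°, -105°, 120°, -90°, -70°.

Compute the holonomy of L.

Holonomy = total enclosed curvature = (-60°) + (-35°) + (-105°) + 120° + (-90°) + (-70°) = -240°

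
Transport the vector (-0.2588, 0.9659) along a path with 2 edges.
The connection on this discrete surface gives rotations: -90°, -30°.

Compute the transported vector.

Total rotation: (-90°) + (-30°) = -120°. Final vector: (0.9659, -0.2588)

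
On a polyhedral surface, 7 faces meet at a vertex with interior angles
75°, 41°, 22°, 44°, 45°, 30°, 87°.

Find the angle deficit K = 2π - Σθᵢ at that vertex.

Sum of angles = 344°. K = 360° - 344° = 16° = 4π/45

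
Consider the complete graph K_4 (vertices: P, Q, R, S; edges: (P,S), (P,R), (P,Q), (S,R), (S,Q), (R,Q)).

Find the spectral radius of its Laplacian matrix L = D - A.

For the complete graph K_n, L = nI − J (J = all-ones matrix). J has eigenvalues n (once, eigenvector 𝟙) and 0 (multiplicity n−1), so L has eigenvalues 0 (once) and n (multiplicity n−1). Here n = 4: eigenvalue 0 once and 4 with multiplicity 3.
Laplacian eigenvalues: [0.0, 4.0, 4.0, 4.0]. Largest eigenvalue (spectral radius) = 4.0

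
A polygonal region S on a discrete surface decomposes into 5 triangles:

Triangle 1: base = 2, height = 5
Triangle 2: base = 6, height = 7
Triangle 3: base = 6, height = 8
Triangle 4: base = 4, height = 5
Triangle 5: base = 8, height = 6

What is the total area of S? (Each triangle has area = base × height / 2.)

(1/2)×2×5 + (1/2)×6×7 + (1/2)×6×8 + (1/2)×4×5 + (1/2)×8×6 = 84.0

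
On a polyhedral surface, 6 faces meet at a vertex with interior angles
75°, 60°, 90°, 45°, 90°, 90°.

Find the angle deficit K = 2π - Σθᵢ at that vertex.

Sum of angles = 450°. K = 360° - 450° = -90° = -π/2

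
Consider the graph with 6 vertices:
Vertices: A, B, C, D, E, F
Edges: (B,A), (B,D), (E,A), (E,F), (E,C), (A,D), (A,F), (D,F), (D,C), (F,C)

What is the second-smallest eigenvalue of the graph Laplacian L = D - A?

Degrees: deg(A) = 4, deg(B) = 2, deg(C) = 3, deg(D) = 4, deg(E) = 3, deg(F) = 4.
L = D − A with rows/columns ordered (A, B, C, D, E, F):
  [ 4, -1,  0, -1, -1, -1]
  [-1,  2,  0, -1,  0,  0]
  [ 0,  0,  3, -1, -1, -1]
  [-1, -1, -1,  4,  0, -1]
  [-1,  0, -1,  0,  3, -1]
  [-1,  0, -1, -1, -1,  4]
Characteristic polynomial: det(λI − L) = λ(λ² − 7λ + 9)(λ² − 9λ + 19)(λ − 4).
Roots: λ = 0; (λ² − 7λ + 9) = 0 ⇒ λ = (7 ± √13)/2 ≈ 1.6972, 5.3028; (λ² − 9λ + 19) = 0 ⇒ λ = (9 ± √5)/2 ≈ 3.382, 5.618; (λ − 4) = 0 ⇒ λ = 4.
(Check: the roots sum (with multiplicity) to 20, matching trace L = Σdeg = 2·10 = 20.)
Laplacian eigenvalues: [0.0, 1.6972, 3.382, 4.0, 5.3028, 5.618]. Algebraic connectivity (smallest non-zero eigenvalue) = 1.6972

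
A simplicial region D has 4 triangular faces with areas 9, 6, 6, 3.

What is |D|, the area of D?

9 + 6 + 6 + 3 = 24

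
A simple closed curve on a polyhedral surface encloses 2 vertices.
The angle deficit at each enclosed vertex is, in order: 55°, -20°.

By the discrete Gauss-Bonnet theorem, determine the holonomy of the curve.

Holonomy = total enclosed curvature = 55° + (-20°) = 35°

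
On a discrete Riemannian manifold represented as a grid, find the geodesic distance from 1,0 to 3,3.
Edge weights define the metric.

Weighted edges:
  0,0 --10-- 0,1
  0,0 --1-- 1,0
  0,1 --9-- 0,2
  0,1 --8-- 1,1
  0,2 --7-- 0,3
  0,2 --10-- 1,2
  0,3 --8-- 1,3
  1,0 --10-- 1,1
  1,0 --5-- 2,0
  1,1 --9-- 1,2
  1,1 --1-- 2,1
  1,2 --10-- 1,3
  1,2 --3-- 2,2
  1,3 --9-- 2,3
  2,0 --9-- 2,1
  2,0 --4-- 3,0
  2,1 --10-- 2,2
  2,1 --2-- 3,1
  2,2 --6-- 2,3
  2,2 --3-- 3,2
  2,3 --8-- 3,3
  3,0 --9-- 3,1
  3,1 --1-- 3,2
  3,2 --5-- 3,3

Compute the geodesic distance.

Shortest path: 1,0 → 1,1 → 2,1 → 3,1 → 3,2 → 3,3, total weight = 19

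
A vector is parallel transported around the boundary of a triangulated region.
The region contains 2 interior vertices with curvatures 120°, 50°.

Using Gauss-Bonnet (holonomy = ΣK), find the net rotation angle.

Holonomy = total enclosed curvature = 120° + 50° = 170°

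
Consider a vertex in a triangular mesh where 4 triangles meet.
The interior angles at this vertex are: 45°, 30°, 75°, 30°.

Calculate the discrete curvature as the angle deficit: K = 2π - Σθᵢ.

Sum of angles = 180°. K = 360° - 180° = 180° = π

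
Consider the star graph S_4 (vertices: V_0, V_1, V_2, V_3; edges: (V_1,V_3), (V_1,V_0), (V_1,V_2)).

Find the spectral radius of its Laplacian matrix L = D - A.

The star S_4 is the complete bipartite graph K_{1,3} (one hub of degree 3, 3 leaves of degree 1). The Laplacian spectrum of K_{p,q} is 0, p (multiplicity q−1), q (multiplicity p−1), p+q. With p = 1, q = 3: 0 once, 1 with multiplicity 2, and 4 once. (Check: trace L = sum of degrees = 6 = 2·1 + 4.)
Laplacian eigenvalues: [0.0, 1.0, 1.0, 4.0]. Largest eigenvalue (spectral radius) = 4.0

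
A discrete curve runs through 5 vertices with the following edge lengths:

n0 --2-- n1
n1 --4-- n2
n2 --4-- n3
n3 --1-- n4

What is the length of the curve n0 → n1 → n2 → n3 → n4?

Arc length = 2 + 4 + 4 + 1 = 11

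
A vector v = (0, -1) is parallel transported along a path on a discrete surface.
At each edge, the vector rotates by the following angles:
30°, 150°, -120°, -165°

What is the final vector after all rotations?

Total rotation: 30° + 150° + (-120°) + (-165°) = -105°. Final vector: (-0.9659, 0.2588)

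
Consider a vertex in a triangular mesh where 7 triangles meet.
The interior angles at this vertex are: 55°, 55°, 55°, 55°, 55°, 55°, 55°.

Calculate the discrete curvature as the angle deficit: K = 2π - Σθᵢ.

Sum of angles = 385°. K = 360° - 385° = -25°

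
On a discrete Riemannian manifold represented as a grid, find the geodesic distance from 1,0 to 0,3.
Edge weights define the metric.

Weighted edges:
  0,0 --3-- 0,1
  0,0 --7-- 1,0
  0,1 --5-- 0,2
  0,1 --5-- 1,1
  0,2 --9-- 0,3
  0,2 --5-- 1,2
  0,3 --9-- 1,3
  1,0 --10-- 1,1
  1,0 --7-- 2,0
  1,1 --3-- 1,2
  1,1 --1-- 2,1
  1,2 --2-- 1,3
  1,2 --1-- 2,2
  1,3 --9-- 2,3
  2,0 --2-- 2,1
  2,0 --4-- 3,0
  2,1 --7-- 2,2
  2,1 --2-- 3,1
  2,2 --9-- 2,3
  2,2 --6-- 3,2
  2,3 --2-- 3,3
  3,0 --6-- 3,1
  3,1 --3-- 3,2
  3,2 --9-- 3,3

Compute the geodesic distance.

Shortest path: 1,0 → 0,0 → 0,1 → 0,2 → 0,3, total weight = 24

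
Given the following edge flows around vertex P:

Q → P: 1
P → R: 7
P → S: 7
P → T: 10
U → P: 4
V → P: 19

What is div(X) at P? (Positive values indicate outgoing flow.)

Divergence = sum of outgoing flows = (-1) + 7 + 7 + 10 + (-4) + (-19) = 0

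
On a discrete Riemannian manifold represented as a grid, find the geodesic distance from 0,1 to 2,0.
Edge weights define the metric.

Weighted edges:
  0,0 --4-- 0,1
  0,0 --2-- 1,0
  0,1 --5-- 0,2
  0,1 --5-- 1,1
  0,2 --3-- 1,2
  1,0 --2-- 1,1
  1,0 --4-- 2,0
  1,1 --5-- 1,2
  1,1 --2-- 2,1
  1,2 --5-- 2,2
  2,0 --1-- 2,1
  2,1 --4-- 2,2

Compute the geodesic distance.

Shortest path: 0,1 → 1,1 → 2,1 → 2,0, total weight = 8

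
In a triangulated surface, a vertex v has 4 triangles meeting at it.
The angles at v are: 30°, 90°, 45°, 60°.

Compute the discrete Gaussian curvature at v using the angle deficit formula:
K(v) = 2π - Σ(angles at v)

Sum of angles = 225°. K = 360° - 225° = 135° = 3π/4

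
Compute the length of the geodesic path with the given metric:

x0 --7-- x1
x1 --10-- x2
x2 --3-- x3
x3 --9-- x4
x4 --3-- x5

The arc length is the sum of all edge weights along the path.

Arc length = 7 + 10 + 3 + 9 + 3 = 32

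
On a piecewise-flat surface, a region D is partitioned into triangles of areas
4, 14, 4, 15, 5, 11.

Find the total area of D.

4 + 14 + 4 + 15 + 5 + 11 = 53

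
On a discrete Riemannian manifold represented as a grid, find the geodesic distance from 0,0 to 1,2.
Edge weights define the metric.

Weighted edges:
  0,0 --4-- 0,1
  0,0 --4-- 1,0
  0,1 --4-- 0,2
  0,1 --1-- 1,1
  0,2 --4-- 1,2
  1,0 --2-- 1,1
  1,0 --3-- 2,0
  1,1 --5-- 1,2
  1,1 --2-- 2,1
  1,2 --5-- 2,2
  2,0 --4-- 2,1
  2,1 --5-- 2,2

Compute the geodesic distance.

Shortest path: 0,0 → 0,1 → 1,1 → 1,2, total weight = 10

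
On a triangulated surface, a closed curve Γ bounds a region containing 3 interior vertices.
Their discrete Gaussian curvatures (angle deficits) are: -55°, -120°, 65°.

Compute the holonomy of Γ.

Holonomy = total enclosed curvature = (-55°) + (-120°) + 65° = -110°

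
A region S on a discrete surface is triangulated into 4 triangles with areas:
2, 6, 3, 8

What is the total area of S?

2 + 6 + 3 + 8 = 19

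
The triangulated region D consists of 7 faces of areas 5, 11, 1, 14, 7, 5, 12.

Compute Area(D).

5 + 11 + 1 + 14 + 7 + 5 + 12 = 55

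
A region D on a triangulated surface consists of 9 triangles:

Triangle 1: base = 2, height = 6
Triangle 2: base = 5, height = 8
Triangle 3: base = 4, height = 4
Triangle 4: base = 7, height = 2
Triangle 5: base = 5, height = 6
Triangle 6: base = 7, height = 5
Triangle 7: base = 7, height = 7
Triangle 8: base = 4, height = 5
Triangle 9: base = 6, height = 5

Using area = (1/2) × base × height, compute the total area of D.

(1/2)×2×6 + (1/2)×5×8 + (1/2)×4×4 + (1/2)×7×2 + (1/2)×5×6 + (1/2)×7×5 + (1/2)×7×7 + (1/2)×4×5 + (1/2)×6×5 = 123.0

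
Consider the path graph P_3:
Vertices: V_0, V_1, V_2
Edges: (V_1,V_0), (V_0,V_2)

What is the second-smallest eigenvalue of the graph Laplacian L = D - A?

The path graph P_n has Laplacian eigenvalues λ_k = 2 − 2cos(kπ/n), k = 0, 1, …, n−1. Here n = 3:
k=0: 2 − 2cos(0) = 0.0; k=1: 2 − 2cos(π/3) = 1.0; k=2: 2 − 2cos(2π/3) = 3.0.
Laplacian eigenvalues: [0.0, 1.0, 3.0]. Algebraic connectivity (smallest non-zero eigenvalue) = 1.0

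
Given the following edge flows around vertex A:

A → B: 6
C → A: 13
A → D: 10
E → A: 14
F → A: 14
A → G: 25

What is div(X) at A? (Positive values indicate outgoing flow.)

Divergence = sum of outgoing flows = 6 + (-13) + 10 + (-14) + (-14) + 25 = 0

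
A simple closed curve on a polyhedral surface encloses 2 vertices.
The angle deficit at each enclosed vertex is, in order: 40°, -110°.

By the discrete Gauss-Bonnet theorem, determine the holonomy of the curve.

Holonomy = total enclosed curvature = 40° + (-110°) = -70°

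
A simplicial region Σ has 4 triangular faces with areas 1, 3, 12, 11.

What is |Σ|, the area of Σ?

1 + 3 + 12 + 11 = 27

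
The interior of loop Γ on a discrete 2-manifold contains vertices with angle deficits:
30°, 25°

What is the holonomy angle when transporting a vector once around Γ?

Holonomy = total enclosed curvature = 30° + 25° = 55°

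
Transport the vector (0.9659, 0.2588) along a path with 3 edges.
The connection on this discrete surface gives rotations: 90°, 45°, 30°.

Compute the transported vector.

Total rotation: 90° + 45° + 30° = 165°. Final vector: (-1, 0)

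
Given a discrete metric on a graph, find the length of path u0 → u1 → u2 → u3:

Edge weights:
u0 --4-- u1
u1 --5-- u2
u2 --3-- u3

Arc length = 4 + 5 + 3 = 12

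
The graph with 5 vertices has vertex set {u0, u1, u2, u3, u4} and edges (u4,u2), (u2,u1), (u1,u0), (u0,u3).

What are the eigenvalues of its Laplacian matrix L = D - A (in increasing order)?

Degrees: deg(u0) = 2, deg(u1) = 2, deg(u2) = 2, deg(u3) = 1, deg(u4) = 1.
L = D − A with rows/columns ordered (u0, u1, u2, u3, u4):
  [ 2, -1,  0, -1,  0]
  [-1,  2, -1,  0,  0]
  [ 0, -1,  2,  0, -1]
  [-1,  0,  0,  1,  0]
  [ 0,  0, -1,  0,  1]
Characteristic polynomial: det(λI − L) = λ(λ² − 3λ + 1)(λ² − 5λ + 5).
Roots: λ = 0; (λ² − 3λ + 1) = 0 ⇒ λ = (3 ± √5)/2 ≈ 0.382, 2.618; (λ² − 5λ + 5) = 0 ⇒ λ = (5 ± √5)/2 ≈ 1.382, 3.618.
(Check: the roots sum (with multiplicity) to 8, matching trace L = Σdeg = 2·4 = 8.)
Laplacian eigenvalues (increasing order): [0.0, 0.382, 1.382, 2.618, 3.618]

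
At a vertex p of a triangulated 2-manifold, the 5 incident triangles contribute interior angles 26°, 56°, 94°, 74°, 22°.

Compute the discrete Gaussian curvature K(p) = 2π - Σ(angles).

Sum of angles = 272°. K = 360° - 272° = 88° = 22π/45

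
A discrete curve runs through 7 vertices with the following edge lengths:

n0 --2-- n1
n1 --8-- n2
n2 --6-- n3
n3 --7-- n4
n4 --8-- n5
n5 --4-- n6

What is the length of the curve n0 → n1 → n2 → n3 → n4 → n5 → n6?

Arc length = 2 + 8 + 6 + 7 + 8 + 4 = 35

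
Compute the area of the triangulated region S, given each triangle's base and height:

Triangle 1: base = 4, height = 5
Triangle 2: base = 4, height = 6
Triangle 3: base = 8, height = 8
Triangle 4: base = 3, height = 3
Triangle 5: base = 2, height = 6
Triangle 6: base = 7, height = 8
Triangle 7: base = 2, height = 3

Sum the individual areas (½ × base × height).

(1/2)×4×5 + (1/2)×4×6 + (1/2)×8×8 + (1/2)×3×3 + (1/2)×2×6 + (1/2)×7×8 + (1/2)×2×3 = 95.5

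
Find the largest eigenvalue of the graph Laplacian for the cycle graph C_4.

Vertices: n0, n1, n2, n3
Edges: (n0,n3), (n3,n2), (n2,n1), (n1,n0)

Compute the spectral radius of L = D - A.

The cycle graph C_n has Laplacian eigenvalues λ_k = 2 − 2cos(2πk/n), k = 0, 1, …, n−1. Here n = 4:
k=0: 2 − 2cos(0) = 0.0; k=1: 2 − 2cos(π/2) = 2.0; k=2: 2 − 2cos(π) = 4.0; k=3: 2 − 2cos(3π/2) = 2.0.
Laplacian eigenvalues: [0.0, 2.0, 2.0, 4.0]. Largest eigenvalue (spectral radius) = 4.0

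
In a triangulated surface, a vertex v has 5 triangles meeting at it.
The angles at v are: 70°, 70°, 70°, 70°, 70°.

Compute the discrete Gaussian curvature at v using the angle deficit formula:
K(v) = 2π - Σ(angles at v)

Sum of angles = 350°. K = 360° - 350° = 10° = π/18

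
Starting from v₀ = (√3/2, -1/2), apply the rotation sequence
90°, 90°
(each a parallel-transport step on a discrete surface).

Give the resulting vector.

Total rotation: 90° + 90° = 180°. Final vector: (-0.8660, 0.5000)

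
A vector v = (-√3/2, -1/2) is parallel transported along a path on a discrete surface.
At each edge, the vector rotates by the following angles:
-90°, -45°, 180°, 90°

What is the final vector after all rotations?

Total rotation: (-90°) + (-45°) + 180° + 90° = 135°. Final vector: (0.9659, -0.2588)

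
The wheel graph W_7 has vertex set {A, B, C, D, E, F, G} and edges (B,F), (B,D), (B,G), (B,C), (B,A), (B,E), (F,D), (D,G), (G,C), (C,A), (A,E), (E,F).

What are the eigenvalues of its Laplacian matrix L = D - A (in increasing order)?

The wheel W_7 is the join K_1 ∨ C_6 (a hub joined to every vertex of a cycle of length 6). For a join G ∨ H (G on p vertices, H on q vertices) the Laplacian spectrum is 0, p+q, the eigenvalues of L(G) other than one 0 each shifted by +q, and the eigenvalues of L(H) other than one 0 each shifted by +p. With G = K_1 (p = 1, nothing left after dropping its 0) and H = C_6 (q = 6, eigenvalues 2 − 2cos(2πk/6), k = 0, …, 5; drop k = 0), the spectrum of W_7 is 0, 7, and 1 + (2 − 2cos(2πk/6)) = 3 − 2cos(2πk/6) for k = 1, …, 5:
k=1: 3 − 2cos(π/3) = 2.0; k=2: 3 − 2cos(2π/3) = 4.0; k=3: 3 − 2cos(π) = 5.0; k=4: 3 − 2cos(4π/3) = 4.0; k=5: 3 − 2cos(5π/3) = 2.0.
Laplacian eigenvalues (increasing order): [0.0, 2.0, 2.0, 4.0, 4.0, 5.0, 7.0]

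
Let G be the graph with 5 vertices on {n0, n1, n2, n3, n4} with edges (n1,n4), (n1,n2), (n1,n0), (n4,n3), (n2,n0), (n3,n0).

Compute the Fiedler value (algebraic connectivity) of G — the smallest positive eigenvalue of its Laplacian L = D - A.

Degrees: deg(n0) = 3, deg(n1) = 3, deg(n2) = 2, deg(n3) = 2, deg(n4) = 2.
L = D − A with rows/columns ordered (n0, n1, n2, n3, n4):
  [ 3, -1, -1, -1,  0]
  [-1,  3, -1,  0, -1]
  [-1, -1,  2,  0,  0]
  [-1,  0,  0,  2, -1]
  [ 0, -1,  0, -1,  2]
Characteristic polynomial: det(λI − L) = λ(λ² − 5λ + 5)(λ² − 7λ + 11).
Roots: λ = 0; (λ² − 5λ + 5) = 0 ⇒ λ = (5 ± √5)/2 ≈ 1.382, 3.618; (λ² − 7λ + 11) = 0 ⇒ λ = (7 ± √5)/2 ≈ 2.382, 4.618.
(Check: the roots sum (with multiplicity) to 12, matching trace L = Σdeg = 2·6 = 12.)
Laplacian eigenvalues: [0.0, 1.382, 2.382, 3.618, 4.618]. Algebraic connectivity (smallest non-zero eigenvalue) = 1.382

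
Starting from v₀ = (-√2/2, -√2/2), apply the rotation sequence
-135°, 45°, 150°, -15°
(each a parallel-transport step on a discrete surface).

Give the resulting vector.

Total rotation: (-135°) + 45° + 150° + (-15°) = 45°. Final vector: (0, -1)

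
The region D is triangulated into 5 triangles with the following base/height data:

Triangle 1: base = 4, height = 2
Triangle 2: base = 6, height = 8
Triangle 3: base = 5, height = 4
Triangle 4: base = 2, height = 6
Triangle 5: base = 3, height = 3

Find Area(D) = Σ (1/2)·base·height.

(1/2)×4×2 + (1/2)×6×8 + (1/2)×5×4 + (1/2)×2×6 + (1/2)×3×3 = 48.5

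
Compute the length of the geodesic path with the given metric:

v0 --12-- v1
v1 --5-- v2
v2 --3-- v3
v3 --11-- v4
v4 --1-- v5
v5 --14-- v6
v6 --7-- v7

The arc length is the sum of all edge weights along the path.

Arc length = 12 + 5 + 3 + 11 + 1 + 14 + 7 = 53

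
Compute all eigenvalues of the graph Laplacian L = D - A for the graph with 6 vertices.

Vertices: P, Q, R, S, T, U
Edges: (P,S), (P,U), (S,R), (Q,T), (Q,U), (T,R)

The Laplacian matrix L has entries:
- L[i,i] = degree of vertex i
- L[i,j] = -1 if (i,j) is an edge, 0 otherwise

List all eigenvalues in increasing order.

Degrees: deg(P) = 2, deg(Q) = 2, deg(R) = 2, deg(S) = 2, deg(T) = 2, deg(U) = 2.
L = D − A with rows/columns ordered (P, Q, R, S, T, U):
  [ 2,  0,  0, -1,  0, -1]
  [ 0,  2,  0,  0, -1, -1]
  [ 0,  0,  2, -1, -1,  0]
  [-1,  0, -1,  2,  0,  0]
  [ 0, -1, -1,  0,  2,  0]
  [-1, -1,  0,  0,  0,  2]
Characteristic polynomial: det(λI − L) = λ(λ − 1)²(λ − 3)²(λ − 4).
Roots: λ = 0; (λ − 1) = 0 ⇒ λ = 1 (multiplicity 2); (λ − 3) = 0 ⇒ λ = 3 (multiplicity 2); (λ − 4) = 0 ⇒ λ = 4.
(Check: the roots sum (with multiplicity) to 12, matching trace L = Σdeg = 2·6 = 12.)
Laplacian eigenvalues (increasing order): [0.0, 1.0, 1.0, 3.0, 3.0, 4.0]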